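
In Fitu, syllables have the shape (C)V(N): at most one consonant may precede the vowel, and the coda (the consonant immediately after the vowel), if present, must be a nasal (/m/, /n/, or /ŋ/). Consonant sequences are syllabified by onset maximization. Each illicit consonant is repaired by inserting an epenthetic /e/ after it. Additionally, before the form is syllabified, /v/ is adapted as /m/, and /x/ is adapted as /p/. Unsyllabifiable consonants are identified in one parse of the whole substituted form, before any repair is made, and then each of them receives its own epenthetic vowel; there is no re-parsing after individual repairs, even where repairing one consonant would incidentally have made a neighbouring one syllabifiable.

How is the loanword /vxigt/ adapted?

mepigete

Substitution: /v/ → /m/, /x/ → /p/, giving /mpigt/.
The consonants /m/, /g/, /t/ cannot be parsed into a legal (C)V(N) syllable (only a nasal (/m/, /n/, or /ŋ/) is licensed in coda position; onsets are limited to one consonant).
Inserting the epenthetic vowel yields /m/ → /me/, /g/ → /ge/, /t/ → /te/.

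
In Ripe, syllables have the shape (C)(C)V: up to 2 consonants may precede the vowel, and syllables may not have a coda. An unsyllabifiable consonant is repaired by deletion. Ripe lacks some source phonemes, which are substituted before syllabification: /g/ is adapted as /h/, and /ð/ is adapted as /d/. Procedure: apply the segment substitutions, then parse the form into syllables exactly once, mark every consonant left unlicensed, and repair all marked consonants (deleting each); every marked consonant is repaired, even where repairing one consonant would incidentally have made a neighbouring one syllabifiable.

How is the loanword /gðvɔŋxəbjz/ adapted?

dvɔŋxə

Substitution: /g/ → /h/, /ð/ → /d/, giving /hdvɔŋxəbjz/.
Under (C)(C)V, the unsyllabifiable consonants are /h/, /b/, /j/, /z/ (no codas are permitted; onsets may contain at most 2 consonants).
Deleting the stranded consonants removes /h/, /b/, /j/, /z/.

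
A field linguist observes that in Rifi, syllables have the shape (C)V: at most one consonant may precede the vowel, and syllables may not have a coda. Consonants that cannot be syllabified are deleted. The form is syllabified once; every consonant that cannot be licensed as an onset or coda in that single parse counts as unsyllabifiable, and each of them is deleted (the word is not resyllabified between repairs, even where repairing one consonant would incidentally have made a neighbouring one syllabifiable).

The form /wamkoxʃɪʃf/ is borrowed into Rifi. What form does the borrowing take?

Under (C)V, the unsyllabifiable consonants are /m/, /x/, /ʃ/, /f/ (no codas are permitted; onsets are limited to one consonant).
Deletion applies to /m/, /x/, /ʃ/, /f/.

wakoʃɪ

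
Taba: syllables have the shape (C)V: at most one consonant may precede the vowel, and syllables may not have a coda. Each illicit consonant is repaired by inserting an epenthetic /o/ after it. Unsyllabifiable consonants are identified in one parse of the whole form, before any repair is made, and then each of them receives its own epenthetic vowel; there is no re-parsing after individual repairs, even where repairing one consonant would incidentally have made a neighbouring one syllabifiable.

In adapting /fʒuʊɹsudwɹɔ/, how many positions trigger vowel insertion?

The unsyllabifiable consonants are /f/, /ɹ/, /d/, /w/; each receives one epenthetic vowel.

4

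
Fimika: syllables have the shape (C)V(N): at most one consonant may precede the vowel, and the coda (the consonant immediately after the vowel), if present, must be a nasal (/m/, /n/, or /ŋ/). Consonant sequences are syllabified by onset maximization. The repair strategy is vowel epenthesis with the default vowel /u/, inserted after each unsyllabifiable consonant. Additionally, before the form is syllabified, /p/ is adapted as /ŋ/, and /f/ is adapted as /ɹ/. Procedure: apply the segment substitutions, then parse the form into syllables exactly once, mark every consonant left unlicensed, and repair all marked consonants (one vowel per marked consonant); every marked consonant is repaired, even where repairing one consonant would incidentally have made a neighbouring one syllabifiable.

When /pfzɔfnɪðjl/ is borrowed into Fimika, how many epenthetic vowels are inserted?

6

After substitution the input is /ŋɹzɔɹnɪðjl/.
The unsyllabifiable consonants are /ŋ/, /ɹ/, /ɹ/, /ð/, /j/, /l/; each receives one epenthetic vowel.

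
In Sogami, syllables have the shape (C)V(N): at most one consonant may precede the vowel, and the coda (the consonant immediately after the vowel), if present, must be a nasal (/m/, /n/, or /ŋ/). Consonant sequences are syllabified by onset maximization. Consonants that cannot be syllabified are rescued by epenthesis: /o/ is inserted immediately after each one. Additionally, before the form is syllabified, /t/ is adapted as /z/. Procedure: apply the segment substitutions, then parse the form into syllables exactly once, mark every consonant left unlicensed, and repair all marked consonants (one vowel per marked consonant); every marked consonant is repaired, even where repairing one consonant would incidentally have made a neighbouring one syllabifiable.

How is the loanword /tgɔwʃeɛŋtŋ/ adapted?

Substitution: /t/ → /z/, giving /zgɔwʃeɛŋzŋ/.
Under (C)V(N), the unsyllabifiable consonants are /z/, /w/, /z/, /ŋ/ (only a nasal (/m/, /n/, or /ŋ/) is licensed in coda position; onsets are limited to one consonant).
Inserting the epenthetic vowel yields /z/ → /zo/, /w/ → /wo/, /z/ → /zo/, /ŋ/ → /ŋo/.

zogɔwoʃeɛŋzoŋo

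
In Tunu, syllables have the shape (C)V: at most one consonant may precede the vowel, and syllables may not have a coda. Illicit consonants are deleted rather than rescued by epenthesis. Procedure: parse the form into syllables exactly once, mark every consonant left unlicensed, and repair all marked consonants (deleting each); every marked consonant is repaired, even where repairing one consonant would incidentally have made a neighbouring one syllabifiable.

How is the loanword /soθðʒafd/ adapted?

Under (C)V, the unsyllabifiable consonants are /θ/, /ð/, /f/, /d/ (no codas are permitted; onsets are limited to one consonant).
Deleting the stranded consonants removes /θ/, /ð/, /f/, /d/.

soʒa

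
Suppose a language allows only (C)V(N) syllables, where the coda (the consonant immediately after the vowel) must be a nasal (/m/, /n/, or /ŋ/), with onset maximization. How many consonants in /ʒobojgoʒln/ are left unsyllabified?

4

Under (C)V(N), the unsyllabifiable consonants are /j/, /ʒ/, /l/, /n/ (only a nasal (/m/, /n/, or /ŋ/) is licensed in coda position; onsets are limited to one consonant).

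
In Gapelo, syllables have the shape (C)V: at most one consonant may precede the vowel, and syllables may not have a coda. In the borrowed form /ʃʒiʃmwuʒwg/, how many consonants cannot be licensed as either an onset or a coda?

Under (C)V, the unsyllabifiable consonants are /ʃ/, /ʃ/, /m/, /ʒ/, /w/, /g/ (no codas are permitted; onsets are limited to one consonant).

6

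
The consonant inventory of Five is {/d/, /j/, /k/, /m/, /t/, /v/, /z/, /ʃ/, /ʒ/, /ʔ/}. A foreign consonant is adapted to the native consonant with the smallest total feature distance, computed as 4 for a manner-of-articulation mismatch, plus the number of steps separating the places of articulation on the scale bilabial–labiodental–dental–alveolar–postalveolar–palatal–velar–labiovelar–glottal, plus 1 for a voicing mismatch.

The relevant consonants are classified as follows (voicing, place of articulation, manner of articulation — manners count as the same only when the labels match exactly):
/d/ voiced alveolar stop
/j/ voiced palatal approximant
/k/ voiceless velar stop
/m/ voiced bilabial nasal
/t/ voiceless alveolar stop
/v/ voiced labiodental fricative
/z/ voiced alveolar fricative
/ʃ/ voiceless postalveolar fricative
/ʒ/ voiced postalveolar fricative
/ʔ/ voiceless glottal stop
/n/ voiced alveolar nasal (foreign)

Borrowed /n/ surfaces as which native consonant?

m

/m/ is closest: same manner (nasal), place distance 3 (alveolar→bilabial), same voicing; total 3. Next closest is /d/ at distance 4.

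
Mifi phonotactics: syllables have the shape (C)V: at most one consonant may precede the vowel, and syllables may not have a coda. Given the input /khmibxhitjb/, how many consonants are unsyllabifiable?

Under (C)V, the unsyllabifiable consonants are /k/, /h/, /b/, /x/, /t/, /j/, /b/ (no codas are permitted; onsets are limited to one consonant).

7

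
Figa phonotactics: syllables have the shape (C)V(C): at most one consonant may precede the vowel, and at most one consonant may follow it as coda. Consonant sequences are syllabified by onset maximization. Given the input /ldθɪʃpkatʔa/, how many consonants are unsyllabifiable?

Syllabifying with onset maximization leaves /l/, /d/, /p/ stranded (at most one coda consonant is licensed; onsets are limited to one consonant).

3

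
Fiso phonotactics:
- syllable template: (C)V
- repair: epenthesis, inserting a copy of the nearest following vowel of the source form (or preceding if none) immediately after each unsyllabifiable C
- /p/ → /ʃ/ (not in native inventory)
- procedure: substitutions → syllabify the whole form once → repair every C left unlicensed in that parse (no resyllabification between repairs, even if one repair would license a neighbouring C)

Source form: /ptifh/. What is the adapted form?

ʃitifihi

Substitution: /p/ → /ʃ/, giving /ʃtifh/.
The consonants /ʃ/, /f/, /h/ cannot be parsed into a legal (C)V syllable (no codas are permitted; onsets are limited to one consonant).
Epenthesis after each stranded consonant: /ʃ/ → /ʃi/, /f/ → /fi/, /h/ → /hi/.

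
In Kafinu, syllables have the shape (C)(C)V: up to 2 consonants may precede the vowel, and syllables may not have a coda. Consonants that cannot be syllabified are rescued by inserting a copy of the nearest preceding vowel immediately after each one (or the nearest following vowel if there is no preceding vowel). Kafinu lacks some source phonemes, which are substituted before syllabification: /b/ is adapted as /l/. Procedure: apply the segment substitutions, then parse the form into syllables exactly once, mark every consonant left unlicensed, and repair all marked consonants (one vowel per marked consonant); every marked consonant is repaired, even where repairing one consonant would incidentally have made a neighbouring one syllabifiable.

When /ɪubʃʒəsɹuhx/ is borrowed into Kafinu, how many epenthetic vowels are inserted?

3

After substitution the input is /ɪulʃʒəsɹuhx/.
The unsyllabifiable consonants are /l/, /h/, /x/; each receives one epenthetic vowel.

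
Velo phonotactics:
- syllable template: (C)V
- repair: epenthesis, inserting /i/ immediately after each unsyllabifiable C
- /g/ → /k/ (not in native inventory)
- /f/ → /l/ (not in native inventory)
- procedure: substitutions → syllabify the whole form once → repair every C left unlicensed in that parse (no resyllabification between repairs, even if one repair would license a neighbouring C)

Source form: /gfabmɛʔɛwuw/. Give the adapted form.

Substitution: /g/ → /k/, /f/ → /l/, giving /klabmɛʔɛwuw/.
Syllabifying with onset maximization leaves /k/, /b/, /w/ stranded (no codas are permitted; onsets are limited to one consonant).
Inserting the epenthetic vowel yields /k/ → /ki/, /b/ → /bi/, /w/ → /wi/.

kilabimɛʔɛwuwi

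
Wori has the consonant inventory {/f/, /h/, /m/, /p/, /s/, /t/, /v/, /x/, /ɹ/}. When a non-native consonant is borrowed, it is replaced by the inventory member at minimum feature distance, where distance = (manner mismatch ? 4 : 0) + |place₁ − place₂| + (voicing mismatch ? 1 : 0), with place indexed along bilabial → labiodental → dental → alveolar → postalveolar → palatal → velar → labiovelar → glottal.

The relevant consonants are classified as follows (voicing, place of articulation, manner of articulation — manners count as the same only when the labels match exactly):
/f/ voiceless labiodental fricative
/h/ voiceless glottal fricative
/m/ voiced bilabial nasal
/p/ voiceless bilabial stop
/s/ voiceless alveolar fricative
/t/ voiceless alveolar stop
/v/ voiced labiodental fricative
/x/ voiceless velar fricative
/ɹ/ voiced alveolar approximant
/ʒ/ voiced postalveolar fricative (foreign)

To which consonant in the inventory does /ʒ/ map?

/s/ is closest: same manner (fricative), place distance 1 (postalveolar→alveolar), voicing differs (+1); total 2. Next closest is /v/ at distance 3.

s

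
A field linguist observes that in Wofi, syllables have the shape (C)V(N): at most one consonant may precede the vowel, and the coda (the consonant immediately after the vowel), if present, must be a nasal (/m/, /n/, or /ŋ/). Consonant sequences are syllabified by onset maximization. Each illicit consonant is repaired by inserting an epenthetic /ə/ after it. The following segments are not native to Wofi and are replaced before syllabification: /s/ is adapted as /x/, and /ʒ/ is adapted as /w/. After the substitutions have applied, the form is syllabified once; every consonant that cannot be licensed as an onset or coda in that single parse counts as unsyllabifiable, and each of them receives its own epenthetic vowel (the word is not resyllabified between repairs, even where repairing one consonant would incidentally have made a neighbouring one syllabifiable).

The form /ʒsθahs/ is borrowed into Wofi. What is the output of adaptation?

wəxəθahəxə

Substitution: /ʒ/ → /w/, /s/ → /x/, giving /wxθahx/.
Syllabifying with onset maximization leaves /w/, /x/, /h/, /x/ stranded (only a nasal (/m/, /n/, or /ŋ/) is licensed in coda position; onsets are limited to one consonant).
Epenthesis after each stranded consonant: /w/ → /wə/, /x/ → /xə/, /h/ → /hə/, /x/ → /xə/.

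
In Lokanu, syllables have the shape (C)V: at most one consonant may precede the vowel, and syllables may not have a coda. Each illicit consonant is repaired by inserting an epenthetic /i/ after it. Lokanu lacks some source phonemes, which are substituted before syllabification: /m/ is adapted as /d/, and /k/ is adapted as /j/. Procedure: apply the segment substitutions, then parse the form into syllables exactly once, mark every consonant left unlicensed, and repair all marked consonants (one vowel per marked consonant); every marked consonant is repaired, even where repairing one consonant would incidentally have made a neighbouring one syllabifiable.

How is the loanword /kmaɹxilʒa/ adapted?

jidaɹixiliʒa

Substitution: /k/ → /j/, /m/ → /d/, giving /jdaɹxilʒa/.
The consonants /j/, /ɹ/, /l/ cannot be parsed into a legal (C)V syllable (no codas are permitted; onsets are limited to one consonant).
Each unlicensed consonant becomes the onset of a new syllable: /j/ → /ji/, /ɹ/ → /ɹi/, /l/ → /li/.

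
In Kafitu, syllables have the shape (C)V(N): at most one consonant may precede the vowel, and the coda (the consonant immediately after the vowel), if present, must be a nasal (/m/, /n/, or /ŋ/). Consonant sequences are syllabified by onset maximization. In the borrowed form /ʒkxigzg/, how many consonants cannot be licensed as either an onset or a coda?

5

Under (C)V(N), the unsyllabifiable consonants are /ʒ/, /k/, /g/, /z/, /g/ (only a nasal (/m/, /n/, or /ŋ/) is licensed in coda position; onsets are limited to one consonant).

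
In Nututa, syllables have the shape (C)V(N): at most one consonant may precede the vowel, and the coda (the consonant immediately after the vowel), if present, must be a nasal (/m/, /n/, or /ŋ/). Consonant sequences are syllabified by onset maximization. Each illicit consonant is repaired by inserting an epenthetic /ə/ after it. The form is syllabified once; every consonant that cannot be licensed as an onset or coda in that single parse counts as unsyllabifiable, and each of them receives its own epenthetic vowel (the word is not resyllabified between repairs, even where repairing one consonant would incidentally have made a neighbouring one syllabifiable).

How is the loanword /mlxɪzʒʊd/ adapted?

Syllabifying with onset maximization leaves /m/, /l/, /z/, /d/ stranded (only a nasal (/m/, /n/, or /ŋ/) is licensed in coda position; onsets are limited to one consonant).
Epenthesis after each stranded consonant: /m/ → /mə/, /l/ → /lə/, /z/ → /zə/, /d/ → /də/.

mələxɪzəʒʊdə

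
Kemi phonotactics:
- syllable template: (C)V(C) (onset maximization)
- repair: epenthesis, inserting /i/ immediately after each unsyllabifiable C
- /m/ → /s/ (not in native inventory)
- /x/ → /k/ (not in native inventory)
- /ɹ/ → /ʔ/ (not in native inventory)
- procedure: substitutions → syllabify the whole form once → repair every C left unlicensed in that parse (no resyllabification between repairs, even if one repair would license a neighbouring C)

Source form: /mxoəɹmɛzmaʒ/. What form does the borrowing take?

sikoəʔsɛzsaʒ

Substitution: /m/ → /s/, /x/ → /k/, /ɹ/ → /ʔ/, giving /skoəʔsɛzsaʒ/.
Under (C)V(C), the unsyllabifiable consonants are /s/ (at most one coda consonant is licensed; onsets are limited to one consonant).
Each unlicensed consonant becomes the onset of a new syllable: /s/ → /si/.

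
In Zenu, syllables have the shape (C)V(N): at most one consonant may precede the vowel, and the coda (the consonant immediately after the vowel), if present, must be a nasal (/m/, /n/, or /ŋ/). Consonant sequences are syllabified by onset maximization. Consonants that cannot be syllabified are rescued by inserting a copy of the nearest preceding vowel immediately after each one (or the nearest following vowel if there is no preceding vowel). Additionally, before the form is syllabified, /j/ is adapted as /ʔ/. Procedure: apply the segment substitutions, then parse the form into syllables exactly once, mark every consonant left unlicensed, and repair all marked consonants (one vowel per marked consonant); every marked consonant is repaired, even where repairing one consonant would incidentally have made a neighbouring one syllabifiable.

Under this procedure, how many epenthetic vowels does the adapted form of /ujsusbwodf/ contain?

After substitution the input is /uʔsusbwodf/.
The unsyllabifiable consonants are /ʔ/, /s/, /b/, /d/, /f/; each receives one epenthetic vowel.

5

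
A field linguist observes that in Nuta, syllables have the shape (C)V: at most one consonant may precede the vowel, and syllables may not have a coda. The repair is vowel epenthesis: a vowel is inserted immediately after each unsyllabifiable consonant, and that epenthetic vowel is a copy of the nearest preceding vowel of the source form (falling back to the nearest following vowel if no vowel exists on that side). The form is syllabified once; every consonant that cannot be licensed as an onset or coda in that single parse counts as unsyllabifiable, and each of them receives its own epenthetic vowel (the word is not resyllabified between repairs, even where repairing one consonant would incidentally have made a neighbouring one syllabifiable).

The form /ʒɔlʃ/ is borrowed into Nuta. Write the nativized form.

ʒɔlɔʃɔ

Syllabifying with onset maximization leaves /l/, /ʃ/ stranded (no codas are permitted; onsets are limited to one consonant).
Epenthesis after each stranded consonant: /l/ → /lɔ/, /ʃ/ → /ʃɔ/.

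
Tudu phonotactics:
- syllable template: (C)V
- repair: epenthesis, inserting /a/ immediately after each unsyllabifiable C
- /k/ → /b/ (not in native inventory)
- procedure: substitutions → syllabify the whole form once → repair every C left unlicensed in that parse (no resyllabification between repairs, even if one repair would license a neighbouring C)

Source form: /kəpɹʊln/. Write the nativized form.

Substitution: /k/ → /b/, giving /bəpɹʊln/.
Syllabifying with onset maximization leaves /p/, /l/, /n/ stranded (no codas are permitted; onsets are limited to one consonant).
Each unlicensed consonant becomes the onset of a new syllable: /p/ → /pa/, /l/ → /la/, /n/ → /na/.

bəpaɹʊlana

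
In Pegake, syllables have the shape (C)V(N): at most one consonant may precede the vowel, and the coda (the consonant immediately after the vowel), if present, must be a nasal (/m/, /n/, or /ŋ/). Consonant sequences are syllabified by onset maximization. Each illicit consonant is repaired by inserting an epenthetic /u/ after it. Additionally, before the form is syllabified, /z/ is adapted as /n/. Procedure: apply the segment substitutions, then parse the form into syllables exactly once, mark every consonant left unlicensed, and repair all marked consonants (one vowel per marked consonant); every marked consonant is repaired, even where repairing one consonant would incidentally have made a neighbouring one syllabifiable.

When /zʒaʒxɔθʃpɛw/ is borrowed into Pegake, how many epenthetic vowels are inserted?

5

After substitution the input is /nʒaʒxɔθʃpɛw/.
The unsyllabifiable consonants are /n/, /ʒ/, /θ/, /ʃ/, /w/; each receives one epenthetic vowel.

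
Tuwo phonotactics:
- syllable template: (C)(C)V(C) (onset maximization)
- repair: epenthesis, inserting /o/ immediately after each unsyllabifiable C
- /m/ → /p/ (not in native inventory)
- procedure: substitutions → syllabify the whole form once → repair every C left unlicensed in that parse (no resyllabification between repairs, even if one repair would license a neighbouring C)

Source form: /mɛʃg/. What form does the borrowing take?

pɛʃgo

Substitution: /m/ → /p/, giving /pɛʃg/.
Syllabifying with onset maximization leaves /g/ stranded (at most one coda consonant is licensed; onsets may contain at most 2 consonants).
Each unlicensed consonant becomes the onset of a new syllable: /g/ → /go/.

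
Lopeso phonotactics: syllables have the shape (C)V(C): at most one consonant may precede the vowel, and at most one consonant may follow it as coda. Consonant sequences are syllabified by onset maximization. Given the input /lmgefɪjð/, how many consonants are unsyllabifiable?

Under (C)V(C), the unsyllabifiable consonants are /l/, /m/, /ð/ (at most one coda consonant is licensed; onsets are limited to one consonant).

3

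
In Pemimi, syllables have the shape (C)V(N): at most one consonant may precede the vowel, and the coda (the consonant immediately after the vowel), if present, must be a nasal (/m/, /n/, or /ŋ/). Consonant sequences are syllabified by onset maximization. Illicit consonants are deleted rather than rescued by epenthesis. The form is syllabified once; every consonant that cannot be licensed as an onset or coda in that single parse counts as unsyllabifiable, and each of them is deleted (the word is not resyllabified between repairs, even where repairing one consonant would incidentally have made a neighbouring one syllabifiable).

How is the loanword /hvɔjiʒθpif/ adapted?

vɔjipi

Under (C)V(N), the unsyllabifiable consonants are /h/, /ʒ/, /θ/, /f/ (only a nasal (/m/, /n/, or /ŋ/) is licensed in coda position; onsets are limited to one consonant).
Deletion applies to /h/, /ʒ/, /θ/, /f/.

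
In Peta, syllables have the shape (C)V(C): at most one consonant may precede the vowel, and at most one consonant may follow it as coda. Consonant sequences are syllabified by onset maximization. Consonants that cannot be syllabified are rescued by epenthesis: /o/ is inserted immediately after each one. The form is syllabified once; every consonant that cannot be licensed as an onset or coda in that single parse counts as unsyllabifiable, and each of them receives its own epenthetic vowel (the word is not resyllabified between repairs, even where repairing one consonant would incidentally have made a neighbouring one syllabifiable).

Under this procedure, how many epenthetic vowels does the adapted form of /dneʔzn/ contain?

3

The unsyllabifiable consonants are /d/, /z/, /n/; each receives one epenthetic vowel.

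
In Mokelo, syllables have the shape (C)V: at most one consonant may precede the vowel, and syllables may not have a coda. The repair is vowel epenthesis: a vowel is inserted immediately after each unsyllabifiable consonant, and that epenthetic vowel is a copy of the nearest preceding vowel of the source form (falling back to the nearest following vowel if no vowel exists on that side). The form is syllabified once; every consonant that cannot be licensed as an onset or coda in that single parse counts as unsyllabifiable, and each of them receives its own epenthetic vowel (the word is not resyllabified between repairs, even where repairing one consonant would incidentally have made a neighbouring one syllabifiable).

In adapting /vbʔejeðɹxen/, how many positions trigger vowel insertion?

5

The unsyllabifiable consonants are /v/, /b/, /ð/, /ɹ/, /n/; each receives one epenthetic vowel.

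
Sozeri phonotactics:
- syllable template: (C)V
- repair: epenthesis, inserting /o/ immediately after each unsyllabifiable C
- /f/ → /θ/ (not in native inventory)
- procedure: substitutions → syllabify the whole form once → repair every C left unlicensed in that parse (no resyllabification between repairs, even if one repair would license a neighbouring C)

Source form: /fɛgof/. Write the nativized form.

θɛgoθo

Substitution: /f/ → /θ/, giving /θɛgoθ/.
Under (C)V, the unsyllabifiable consonants are /θ/ (no codas are permitted; onsets are limited to one consonant).
Each unlicensed consonant becomes the onset of a new syllable: /θ/ → /θo/.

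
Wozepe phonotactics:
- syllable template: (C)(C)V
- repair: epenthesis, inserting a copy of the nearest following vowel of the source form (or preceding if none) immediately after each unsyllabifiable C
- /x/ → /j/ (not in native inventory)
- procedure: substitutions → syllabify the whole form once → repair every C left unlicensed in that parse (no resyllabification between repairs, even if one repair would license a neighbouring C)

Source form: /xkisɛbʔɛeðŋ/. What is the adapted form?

jkisɛbʔɛeðeŋe

Substitution: /x/ → /j/, giving /jkisɛbʔɛeðŋ/.
Syllabifying with onset maximization leaves /ð/, /ŋ/ stranded (no codas are permitted; onsets may contain at most 2 consonants).
Each unlicensed consonant becomes the onset of a new syllable: /ð/ → /ðe/, /ŋ/ → /ŋe/.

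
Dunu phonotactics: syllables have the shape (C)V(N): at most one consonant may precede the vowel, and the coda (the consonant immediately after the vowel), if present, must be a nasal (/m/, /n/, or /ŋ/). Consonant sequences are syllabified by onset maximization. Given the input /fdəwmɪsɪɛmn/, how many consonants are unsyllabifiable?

3

Syllabifying with onset maximization leaves /f/, /w/, /n/ stranded (only a nasal (/m/, /n/, or /ŋ/) is licensed in coda position; onsets are limited to one consonant).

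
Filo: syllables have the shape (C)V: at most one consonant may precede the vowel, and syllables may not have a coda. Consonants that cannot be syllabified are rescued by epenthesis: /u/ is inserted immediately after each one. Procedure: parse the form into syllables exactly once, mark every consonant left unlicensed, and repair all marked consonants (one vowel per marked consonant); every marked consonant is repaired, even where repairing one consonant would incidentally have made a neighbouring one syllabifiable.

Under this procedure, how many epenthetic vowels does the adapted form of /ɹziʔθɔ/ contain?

The unsyllabifiable consonants are /ɹ/, /ʔ/; each receives one epenthetic vowel.

2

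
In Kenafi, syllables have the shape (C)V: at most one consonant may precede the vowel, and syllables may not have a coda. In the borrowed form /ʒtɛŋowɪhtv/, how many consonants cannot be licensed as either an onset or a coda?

4

Syllabifying with onset maximization leaves /ʒ/, /h/, /t/, /v/ stranded (no codas are permitted; onsets are limited to one consonant).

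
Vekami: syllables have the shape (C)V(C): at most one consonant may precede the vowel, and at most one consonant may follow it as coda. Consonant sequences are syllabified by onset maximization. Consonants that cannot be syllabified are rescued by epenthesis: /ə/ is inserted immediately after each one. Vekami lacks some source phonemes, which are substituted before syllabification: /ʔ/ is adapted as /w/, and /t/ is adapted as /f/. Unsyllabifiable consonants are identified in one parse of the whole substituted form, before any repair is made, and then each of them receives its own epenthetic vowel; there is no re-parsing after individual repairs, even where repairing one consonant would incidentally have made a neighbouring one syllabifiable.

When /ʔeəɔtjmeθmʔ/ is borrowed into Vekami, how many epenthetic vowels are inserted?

After substitution the input is /weəɔfjmeθmw/.
The unsyllabifiable consonants are /j/, /m/, /w/; each receives one epenthetic vowel.

3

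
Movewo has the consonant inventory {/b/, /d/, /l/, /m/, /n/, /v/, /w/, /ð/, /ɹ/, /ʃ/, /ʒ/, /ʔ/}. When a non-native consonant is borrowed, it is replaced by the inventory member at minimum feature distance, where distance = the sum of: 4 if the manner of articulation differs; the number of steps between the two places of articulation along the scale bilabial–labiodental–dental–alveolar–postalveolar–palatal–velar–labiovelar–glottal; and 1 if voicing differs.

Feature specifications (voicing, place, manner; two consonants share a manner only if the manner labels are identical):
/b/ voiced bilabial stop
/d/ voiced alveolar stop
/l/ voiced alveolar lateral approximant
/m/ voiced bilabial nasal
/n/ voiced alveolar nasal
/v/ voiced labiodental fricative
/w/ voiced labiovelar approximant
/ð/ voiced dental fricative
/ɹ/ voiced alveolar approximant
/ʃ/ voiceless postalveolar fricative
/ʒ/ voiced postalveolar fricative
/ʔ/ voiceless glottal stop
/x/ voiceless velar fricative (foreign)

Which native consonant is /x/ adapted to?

/ʃ/ is closest: same manner (fricative), place distance 2 (velar→postalveolar), same voicing; total 2. Next closest is /ʒ/ at distance 3.

ʃ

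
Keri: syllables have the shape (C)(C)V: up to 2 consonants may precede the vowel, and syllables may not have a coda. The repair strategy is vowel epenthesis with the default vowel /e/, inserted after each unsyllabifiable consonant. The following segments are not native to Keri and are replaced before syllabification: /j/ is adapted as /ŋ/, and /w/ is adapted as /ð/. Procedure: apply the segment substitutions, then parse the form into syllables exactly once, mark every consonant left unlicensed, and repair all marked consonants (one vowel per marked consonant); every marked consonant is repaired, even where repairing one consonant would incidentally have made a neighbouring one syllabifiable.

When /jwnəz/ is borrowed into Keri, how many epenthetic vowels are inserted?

2

After substitution the input is /ŋðnəz/.
The unsyllabifiable consonants are /ŋ/, /z/; each receives one epenthetic vowel.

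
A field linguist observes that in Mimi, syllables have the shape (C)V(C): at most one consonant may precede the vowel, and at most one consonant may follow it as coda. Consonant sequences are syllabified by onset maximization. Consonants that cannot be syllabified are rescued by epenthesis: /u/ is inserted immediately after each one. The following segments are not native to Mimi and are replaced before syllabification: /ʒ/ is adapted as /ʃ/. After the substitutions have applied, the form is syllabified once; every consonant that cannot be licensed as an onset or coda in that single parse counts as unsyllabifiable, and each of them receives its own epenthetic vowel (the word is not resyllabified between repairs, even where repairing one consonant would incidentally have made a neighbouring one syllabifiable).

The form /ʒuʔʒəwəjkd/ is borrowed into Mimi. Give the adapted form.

ʃuʔʃəwəjkudu

Substitution: /ʒ/ → /ʃ/, giving /ʃuʔʃəwəjkd/.
The consonants /k/, /d/ cannot be parsed into a legal (C)V(C) syllable (at most one coda consonant is licensed; onsets are limited to one consonant).
Inserting the epenthetic vowel yields /k/ → /ku/, /d/ → /du/.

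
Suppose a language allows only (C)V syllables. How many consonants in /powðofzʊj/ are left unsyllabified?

Syllabifying with onset maximization leaves /w/, /f/, /j/ stranded (no codas are permitted; onsets are limited to one consonant).

3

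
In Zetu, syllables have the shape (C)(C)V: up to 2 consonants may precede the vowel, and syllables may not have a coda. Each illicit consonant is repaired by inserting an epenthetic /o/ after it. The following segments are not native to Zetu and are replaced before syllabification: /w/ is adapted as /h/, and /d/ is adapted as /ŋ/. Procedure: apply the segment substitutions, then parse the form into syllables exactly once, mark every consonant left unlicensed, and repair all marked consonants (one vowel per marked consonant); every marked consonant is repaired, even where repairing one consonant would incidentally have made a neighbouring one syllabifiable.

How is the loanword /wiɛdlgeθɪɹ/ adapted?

Substitution: /w/ → /h/, /d/ → /ŋ/, giving /hiɛŋlgeθɪɹ/.
The consonants /ŋ/, /ɹ/ cannot be parsed into a legal (C)(C)V syllable (no codas are permitted; onsets may contain at most 2 consonants).
Inserting the epenthetic vowel yields /ŋ/ → /ŋo/, /ɹ/ → /ɹo/.

hiɛŋolgeθɪɹo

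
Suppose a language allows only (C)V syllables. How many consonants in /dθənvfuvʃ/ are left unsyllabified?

Syllabifying with onset maximization leaves /d/, /n/, /v/, /v/, /ʃ/ stranded (no codas are permitted; onsets are limited to one consonant).

5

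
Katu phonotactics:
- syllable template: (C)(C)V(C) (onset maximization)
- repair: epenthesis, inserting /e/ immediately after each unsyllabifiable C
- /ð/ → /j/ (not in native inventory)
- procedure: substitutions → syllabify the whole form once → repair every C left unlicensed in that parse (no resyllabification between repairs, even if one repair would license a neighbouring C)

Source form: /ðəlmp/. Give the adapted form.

Substitution: /ð/ → /j/, giving /jəlmp/.
The consonants /m/, /p/ cannot be parsed into a legal (C)(C)V(C) syllable (at most one coda consonant is licensed; onsets may contain at most 2 consonants).
Each unlicensed consonant becomes the onset of a new syllable: /m/ → /me/, /p/ → /pe/.

jəlmepe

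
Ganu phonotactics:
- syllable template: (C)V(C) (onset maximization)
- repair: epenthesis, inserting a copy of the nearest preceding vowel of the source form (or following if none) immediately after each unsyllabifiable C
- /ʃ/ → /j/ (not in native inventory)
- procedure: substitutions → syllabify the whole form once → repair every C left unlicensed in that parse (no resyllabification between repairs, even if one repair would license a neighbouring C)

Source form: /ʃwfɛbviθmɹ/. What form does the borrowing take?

Substitution: /ʃ/ → /j/, giving /jwfɛbviθmɹ/.
Syllabifying with onset maximization leaves /j/, /w/, /m/, /ɹ/ stranded (at most one coda consonant is licensed; onsets are limited to one consonant).
Inserting the epenthetic vowel yields /j/ → /jɛ/, /w/ → /wɛ/, /m/ → /mi/, /ɹ/ → /ɹi/.

jɛwɛfɛbviθmiɹi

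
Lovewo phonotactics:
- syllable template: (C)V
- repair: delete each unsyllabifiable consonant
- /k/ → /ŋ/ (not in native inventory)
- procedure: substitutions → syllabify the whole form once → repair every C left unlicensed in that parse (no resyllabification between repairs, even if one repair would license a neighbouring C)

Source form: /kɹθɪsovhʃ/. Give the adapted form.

Substitution: /k/ → /ŋ/, giving /ŋɹθɪsovhʃ/.
The consonants /ŋ/, /ɹ/, /v/, /h/, /ʃ/ cannot be parsed into a legal (C)V syllable (no codas are permitted; onsets are limited to one consonant).
Deletion applies to /ŋ/, /ɹ/, /v/, /h/, /ʃ/.

θɪso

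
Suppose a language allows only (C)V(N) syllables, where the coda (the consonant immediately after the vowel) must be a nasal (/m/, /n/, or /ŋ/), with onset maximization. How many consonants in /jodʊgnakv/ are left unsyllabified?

Syllabifying with onset maximization leaves /g/, /k/, /v/ stranded (only a nasal (/m/, /n/, or /ŋ/) is licensed in coda position; onsets are limited to one consonant).

3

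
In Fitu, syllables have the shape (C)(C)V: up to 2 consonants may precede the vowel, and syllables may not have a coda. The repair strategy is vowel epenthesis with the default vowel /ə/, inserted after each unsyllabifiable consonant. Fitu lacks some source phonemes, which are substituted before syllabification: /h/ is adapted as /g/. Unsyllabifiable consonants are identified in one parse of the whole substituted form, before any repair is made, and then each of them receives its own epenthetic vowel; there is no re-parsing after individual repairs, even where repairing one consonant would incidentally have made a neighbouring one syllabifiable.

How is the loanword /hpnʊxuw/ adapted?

Substitution: /h/ → /g/, giving /gpnʊxuw/.
Syllabifying with onset maximization leaves /g/, /w/ stranded (no codas are permitted; onsets may contain at most 2 consonants).
Inserting the epenthetic vowel yields /g/ → /gə/, /w/ → /wə/.

gəpnʊxuwə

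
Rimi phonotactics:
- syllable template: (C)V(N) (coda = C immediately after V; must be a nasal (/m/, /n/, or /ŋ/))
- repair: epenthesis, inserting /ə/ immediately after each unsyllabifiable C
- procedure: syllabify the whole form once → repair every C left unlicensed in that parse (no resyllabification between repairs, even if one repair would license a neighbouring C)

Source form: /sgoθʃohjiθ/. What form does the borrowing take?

The consonants /s/, /θ/, /h/, /θ/ cannot be parsed into a legal (C)V(N) syllable (only a nasal (/m/, /n/, or /ŋ/) is licensed in coda position; onsets are limited to one consonant).
Each unlicensed consonant becomes the onset of a new syllable: /s/ → /sə/, /θ/ → /θə/, /h/ → /hə/, /θ/ → /θə/.

səgoθəʃohəjiθə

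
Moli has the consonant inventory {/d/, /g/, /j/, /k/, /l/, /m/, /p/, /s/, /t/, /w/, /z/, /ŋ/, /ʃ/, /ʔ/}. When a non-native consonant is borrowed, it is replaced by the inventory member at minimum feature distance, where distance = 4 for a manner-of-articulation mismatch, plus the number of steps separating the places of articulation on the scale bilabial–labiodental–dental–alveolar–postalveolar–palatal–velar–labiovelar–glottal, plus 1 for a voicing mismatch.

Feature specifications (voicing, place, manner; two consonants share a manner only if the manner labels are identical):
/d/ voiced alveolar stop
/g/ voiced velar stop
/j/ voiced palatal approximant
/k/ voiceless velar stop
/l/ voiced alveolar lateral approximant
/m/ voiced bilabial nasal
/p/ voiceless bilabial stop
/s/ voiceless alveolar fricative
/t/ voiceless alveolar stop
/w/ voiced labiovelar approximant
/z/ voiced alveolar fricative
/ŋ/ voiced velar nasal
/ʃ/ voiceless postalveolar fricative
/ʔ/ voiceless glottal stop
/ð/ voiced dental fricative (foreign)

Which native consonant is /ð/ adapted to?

z

/z/ is closest: same manner (fricative), place distance 1 (dental→alveolar), same voicing; total 1. Next closest is /s/ at distance 2.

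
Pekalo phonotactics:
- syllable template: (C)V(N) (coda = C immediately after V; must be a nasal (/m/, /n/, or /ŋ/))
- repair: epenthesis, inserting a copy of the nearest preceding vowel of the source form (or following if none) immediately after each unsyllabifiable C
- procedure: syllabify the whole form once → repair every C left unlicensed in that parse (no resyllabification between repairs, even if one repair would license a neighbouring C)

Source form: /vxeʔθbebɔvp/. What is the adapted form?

vexeʔeθebebɔvɔpɔ

Under (C)V(N), the unsyllabifiable consonants are /v/, /ʔ/, /θ/, /v/, /p/ (only a nasal (/m/, /n/, or /ŋ/) is licensed in coda position; onsets are limited to one consonant).
Epenthesis after each stranded consonant: /v/ → /ve/, /ʔ/ → /ʔe/, /θ/ → /θe/, /v/ → /vɔ/, /p/ → /pɔ/.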